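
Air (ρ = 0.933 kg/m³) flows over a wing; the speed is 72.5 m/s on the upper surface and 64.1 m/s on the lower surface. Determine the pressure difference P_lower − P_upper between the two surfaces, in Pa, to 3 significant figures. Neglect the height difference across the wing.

Bernoulli (same height): P_lower − P_upper = ½ρ(v_upper² − v_lower²).
ΔP = ½·0.933·(72.5² − 64.1²) = 535 Pa.

ΔP ≈ 535 Pa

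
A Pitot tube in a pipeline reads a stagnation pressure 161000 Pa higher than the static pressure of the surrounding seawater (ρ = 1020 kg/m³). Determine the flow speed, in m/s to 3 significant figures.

17.8 m/s

Bernoulli between the free stream and the stagnation point: ½ρv² = P_stag − P_static.
v = √(2ΔP/ρ) = √(2·161000/1020) = 17.8 m/s.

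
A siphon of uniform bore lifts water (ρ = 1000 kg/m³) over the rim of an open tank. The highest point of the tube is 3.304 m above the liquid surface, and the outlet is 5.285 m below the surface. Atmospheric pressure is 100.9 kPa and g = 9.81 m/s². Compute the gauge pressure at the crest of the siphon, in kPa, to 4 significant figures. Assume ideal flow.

P_gauge = -84.26 kPa

From the surface to the outlet (both open to atmosphere, surface at rest): v = √(2g·h_out) = √(2·9.81·5.285) = 10.18 m/s.
The bore is uniform, so the speed at the crest is the same v. Bernoulli surface→crest: P_atm = P_top + ½ρv² + ρg·h_top.
P_top = 100900 − ½·1000·10.18² − 1000·9.81·3.304 = 16640 Pa. So P_gauge = P_top − P_atm = -84260 Pa.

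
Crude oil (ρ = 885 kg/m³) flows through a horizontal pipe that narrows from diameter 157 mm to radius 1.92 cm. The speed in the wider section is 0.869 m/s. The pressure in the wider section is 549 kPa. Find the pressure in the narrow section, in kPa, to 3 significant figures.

Continuity gives A₁v₁ = A₂v₂, so v₂ = (194 cm²)/(11.6 cm²) × 0.869 m/s = 14.5 m/s.
The pipe is horizontal, so Bernoulli reduces to P₁ + ½ρv₁² = P₂ + ½ρv₂².
P₂ = P₁ − ½ρ(v₂² − v₁²) = 549000 − ½·885·(14.5² − 0.869²) = 549000 − 93000 = 456000 Pa.

P₂ ≈ 456 kPa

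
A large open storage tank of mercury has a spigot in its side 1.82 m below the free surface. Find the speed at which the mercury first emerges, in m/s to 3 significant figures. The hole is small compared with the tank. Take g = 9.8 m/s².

Torricelli's result v = √(2gh) gives v = √(2·9.8·1.82) = 5.97 m/s.

5.97 m/s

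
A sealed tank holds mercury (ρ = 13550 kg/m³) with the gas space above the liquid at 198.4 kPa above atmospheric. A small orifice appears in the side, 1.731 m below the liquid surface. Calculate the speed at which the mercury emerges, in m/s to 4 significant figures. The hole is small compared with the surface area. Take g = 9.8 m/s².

7.951 m/s

Take point 1 at the surface (v₁ ≈ 0) and point 2 at the hole (at atmospheric pressure). Bernoulli: P₁ + ρg h = P_atm + ½ρv₂².
With P₁ − P_atm = 198400 Pa, v₂ = √(2gh + 2ΔP/ρ) = √(2·9.8·1.731 + 2·198400/13550) = 7.951 m/s.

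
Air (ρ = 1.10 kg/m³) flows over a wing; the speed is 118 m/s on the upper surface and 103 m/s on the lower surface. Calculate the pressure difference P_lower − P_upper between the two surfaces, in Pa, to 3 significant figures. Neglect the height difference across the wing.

ΔP ≈ 1820 Pa

The pressure is lower where the speed is higher: ΔP = ½ρ(v_up² − v_low²).
ΔP = ½·1.10·(118² − 103²) = 1820 Pa.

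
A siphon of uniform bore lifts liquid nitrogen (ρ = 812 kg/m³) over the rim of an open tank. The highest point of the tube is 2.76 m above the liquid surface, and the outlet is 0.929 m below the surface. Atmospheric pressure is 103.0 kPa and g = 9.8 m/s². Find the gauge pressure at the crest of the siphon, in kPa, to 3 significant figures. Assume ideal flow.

P_gauge ≈ -29.4 kPa

The outlet speed comes from Torricelli: v = √(2g·0.929) = 4.27 m/s.
With constant cross-section the crest speed equals v; applying Bernoulli from the surface up to the crest, P_top = P_atm − ½ρv² − ρg·h_top.
P_top = 103000 − ½·812·4.27² − 812·9.8·2.76 = 73600 Pa. So P_gauge = P_top − P_atm = -29400 Pa.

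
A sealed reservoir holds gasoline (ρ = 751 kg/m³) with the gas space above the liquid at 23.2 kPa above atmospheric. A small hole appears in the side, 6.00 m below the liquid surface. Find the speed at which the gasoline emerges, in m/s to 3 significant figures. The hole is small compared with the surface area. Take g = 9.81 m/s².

Take point 1 at the surface (v₁ ≈ 0) and point 2 at the hole (at atmospheric pressure). Bernoulli: P₁ + ρg h = P_atm + ½ρv₂².
With P₁ − P_atm = 23200 Pa, v₂ = √(2gh + 2ΔP/ρ) = √(2·9.81·6.00 + 2·23200/751) = 13.4 m/s.

v ≈ 13.4 m/s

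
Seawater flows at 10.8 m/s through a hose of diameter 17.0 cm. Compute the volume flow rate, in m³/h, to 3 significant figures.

Q = A·v = 0.0227 m² × 10.8 m/s = 0.245 m³/s.
Converting: 0.245 m³/s × 3600 = 882 m³/h.

Q ≈ 882 m³/h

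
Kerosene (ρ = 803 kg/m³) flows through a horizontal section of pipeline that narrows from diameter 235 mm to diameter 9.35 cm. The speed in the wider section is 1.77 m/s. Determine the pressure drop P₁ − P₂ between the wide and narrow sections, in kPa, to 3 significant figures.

ΔP ≈ 48.9 kPa

The volume flow rate is constant, so v₂ = (A₁/A₂)v₁ = (434/68.7)·1.77 = 11.2 m/s.
The pipe is horizontal, so Bernoulli reduces to P₁ + ½ρv₁² = P₂ + ½ρv₂².
P₁ − P₂ = ½·803·(11.2² − 1.77²) = ½·803·122 = 48900 Pa.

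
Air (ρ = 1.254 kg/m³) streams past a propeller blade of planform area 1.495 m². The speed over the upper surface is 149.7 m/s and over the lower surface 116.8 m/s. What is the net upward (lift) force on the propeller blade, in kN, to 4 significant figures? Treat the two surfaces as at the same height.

From P + ½ρv² = const at equal height, P_low − P_up = ½ρ(v_up² − v_low²).
ΔP = ½·1.254·(149.7² − 116.8²) = 5497 Pa.
Lift = ΔP · A = 5497 × 1.495 = 8219 N.

F ≈ 8.219 kN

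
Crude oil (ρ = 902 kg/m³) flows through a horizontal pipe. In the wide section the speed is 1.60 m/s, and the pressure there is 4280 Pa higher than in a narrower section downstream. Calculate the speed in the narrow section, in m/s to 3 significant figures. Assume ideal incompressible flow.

v₂ ≈ 3.47 m/s

Along the level pipe P + ½ρv² is conserved, hence v₂² = v₁² + 2(P₁ − P₂)/ρ.
v₂ = √(1.60² + 2·4280/902) = √(2.56 + 9.49) = 3.47 m/s.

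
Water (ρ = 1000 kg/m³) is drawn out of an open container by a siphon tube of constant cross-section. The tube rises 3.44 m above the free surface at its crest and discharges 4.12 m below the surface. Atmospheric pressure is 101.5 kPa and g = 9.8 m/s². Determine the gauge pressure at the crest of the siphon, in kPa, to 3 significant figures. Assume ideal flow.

The outlet speed comes from Torricelli: v = √(2g·4.12) = 8.99 m/s.
Continuity keeps v the same throughout the tube; from surface to crest, P_atm + 0 = P_top + ½ρv² + ρg·h_top.
P_top = 101500 − ½·1000·8.99² − 1000·9.8·3.44 = 27400 Pa. So P_gauge = P_top − P_atm = -74100 Pa.

P_gauge ≈ -74.1 kPa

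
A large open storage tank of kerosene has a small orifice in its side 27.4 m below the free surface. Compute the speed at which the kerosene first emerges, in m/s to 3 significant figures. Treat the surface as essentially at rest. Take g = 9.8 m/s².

v ≈ 23.2 m/s

Torricelli's result v = √(2gh) gives v = √(2·9.8·27.4) = 23.2 m/s.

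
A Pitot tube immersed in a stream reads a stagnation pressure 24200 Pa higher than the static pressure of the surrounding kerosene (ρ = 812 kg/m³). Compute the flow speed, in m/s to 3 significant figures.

At the stagnation point the flow is brought to rest, so Bernoulli gives P_stag − P_static = ½ρv².
v = √(2ΔP/ρ) = √(2·24200/812) = 7.72 m/s.

v ≈ 7.72 m/s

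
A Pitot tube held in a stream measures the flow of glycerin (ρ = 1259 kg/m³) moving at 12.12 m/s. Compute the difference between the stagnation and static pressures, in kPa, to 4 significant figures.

Bernoulli between the free stream and the stagnation point: ½ρv² = P_stag − P_static.
ΔP = ½·1259·12.12² = 92470 Pa.

92.47 kPa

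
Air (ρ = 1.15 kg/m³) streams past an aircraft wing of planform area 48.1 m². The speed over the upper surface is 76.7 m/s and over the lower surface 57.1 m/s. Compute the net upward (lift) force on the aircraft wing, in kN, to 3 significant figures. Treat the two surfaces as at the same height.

From P + ½ρv² = const at equal height, P_low − P_up = ½ρ(v_up² − v_low²).
ΔP = ½·1.15·(76.7² − 57.1²) = 1510 Pa.
Lift = ΔP · A = 1510 × 48.1 = 72500 N.

72.5 kN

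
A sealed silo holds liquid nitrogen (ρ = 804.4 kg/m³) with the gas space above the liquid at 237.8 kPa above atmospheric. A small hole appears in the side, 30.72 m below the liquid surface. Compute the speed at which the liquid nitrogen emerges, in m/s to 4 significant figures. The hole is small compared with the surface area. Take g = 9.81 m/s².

v ≈ 34.55 m/s

Take point 1 at the surface (v₁ ≈ 0) and point 2 at the hole (at atmospheric pressure). Bernoulli: P₁ + ρg h = P_atm + ½ρv₂².
With P₁ − P_atm = 237800 Pa, v₂ = √(2gh + 2ΔP/ρ) = √(2·9.81·30.72 + 2·237800/804.4) = 34.55 m/s.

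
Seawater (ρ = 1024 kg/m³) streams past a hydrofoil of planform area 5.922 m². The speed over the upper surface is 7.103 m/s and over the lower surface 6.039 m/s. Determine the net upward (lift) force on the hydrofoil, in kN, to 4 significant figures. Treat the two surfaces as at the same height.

From P + ½ρv² = const at equal height, P_low − P_up = ½ρ(v_up² − v_low²).
ΔP = ½·1024·(7.103² − 6.039²) = 7159 Pa.
Lift = ΔP · A = 7159 × 5.922 = 42400 N.

F ≈ 42.40 kN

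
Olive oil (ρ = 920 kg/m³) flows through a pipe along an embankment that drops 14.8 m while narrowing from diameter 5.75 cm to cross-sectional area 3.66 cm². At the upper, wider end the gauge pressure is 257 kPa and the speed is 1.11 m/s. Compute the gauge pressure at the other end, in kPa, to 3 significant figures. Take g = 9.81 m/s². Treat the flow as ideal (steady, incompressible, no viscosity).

By continuity, v₂ = v₁·A₁/A₂ = 1.11·(26.0/3.66) = 7.88 m/s.
Bernoulli: P₁ + ½ρv₁² + ρg h₁ = P₂ + ½ρv₂² + ρg h₂, so P₂ = P₁ + ½ρ(v₁² − v₂²) − ρg(h₂ − h₁).
P₂ = 257000 + ½·920·(1.11² − 7.88²) − 920·9.81·(−14.8) = 257000 + (-28000) − (-134000) = 363000 Pa.

P₂ ≈ 363 kPa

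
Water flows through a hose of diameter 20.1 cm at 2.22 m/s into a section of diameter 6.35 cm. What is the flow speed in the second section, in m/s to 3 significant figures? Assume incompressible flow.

The volume flow rate is constant, so v₂ = (A₁/A₂)v₁ = (317/31.7)·2.22 = 22.2 m/s.

v₂ ≈ 22.2 m/s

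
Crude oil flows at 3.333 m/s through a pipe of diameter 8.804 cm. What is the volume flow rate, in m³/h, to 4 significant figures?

Q ≈ 73.04 m³/h

Q = A·v = 0.006088 m² × 3.333 m/s = 0.02029 m³/s.
Converting: 0.02029 m³/s × 3600 = 73.04 m³/h.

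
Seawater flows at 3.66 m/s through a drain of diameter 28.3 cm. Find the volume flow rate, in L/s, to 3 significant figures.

Q = A·v = 0.0629 m² × 3.66 m/s = 0.230 m³/s.
Converting: 0.230 m³/s × 1000 = 230 L/s.

230 L/s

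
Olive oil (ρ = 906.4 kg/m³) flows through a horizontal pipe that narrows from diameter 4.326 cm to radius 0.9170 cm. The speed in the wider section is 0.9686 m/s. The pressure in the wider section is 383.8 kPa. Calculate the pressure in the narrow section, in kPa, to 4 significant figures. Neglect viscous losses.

By continuity, v₂ = v₁·A₁/A₂ = 0.9686·(14.70/2.642) = 5.389 m/s.
The pipe is horizontal, so Bernoulli reduces to P₁ + ½ρv₁² = P₂ + ½ρv₂².
P₂ = P₁ − ½ρ(v₂² − v₁²) = 383800 − ½·906.4·(5.389² − 0.9686²) = 383800 − 12740 = 371100 Pa.

P₂ = 371.1 kPa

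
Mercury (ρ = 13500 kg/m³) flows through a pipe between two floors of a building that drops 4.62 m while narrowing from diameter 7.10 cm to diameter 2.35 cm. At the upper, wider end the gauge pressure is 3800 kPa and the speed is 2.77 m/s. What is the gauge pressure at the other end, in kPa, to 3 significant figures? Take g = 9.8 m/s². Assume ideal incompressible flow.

By continuity, v₂ = v₁·A₁/A₂ = 2.77·(39.6/4.34) = 25.3 m/s.
Energy conservation along the streamline gives P₂ = P₁ − ½ρ(v₂² − v₁²) − ρg(h₂ − h₁).
P₂ = 3800000 + ½·13500·(2.77² − 25.3²) − 13500·9.8·(−4.62) = 3800000 + (-4260000) − (-611000) = 148000 Pa.

P₂ ≈ 148 kPa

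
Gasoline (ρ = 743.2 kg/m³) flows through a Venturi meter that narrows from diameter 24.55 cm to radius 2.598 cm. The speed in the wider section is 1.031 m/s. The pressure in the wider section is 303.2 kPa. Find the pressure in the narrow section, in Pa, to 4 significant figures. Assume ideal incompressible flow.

Mass conservation (A₁v₁ = A₂v₂) gives v₂ = 1.031 × 473.4/21.20 = 23.02 m/s.
Along the horizontal streamline, P + ½ρv² is constant.
P₂ = P₁ − ½ρ(v₂² − v₁²) = 303200 − ½·743.2·(23.02² − 1.031²) = 303200 − 196400 = 106800 Pa.

P₂ = 106800 Pa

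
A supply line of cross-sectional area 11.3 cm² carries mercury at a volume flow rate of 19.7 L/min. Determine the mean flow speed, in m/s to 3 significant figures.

Q = 19.7 L/min = 0.000328 m³/s.
v = Q/A = 0.000328 / 0.00113 = 0.291 m/s.

v ≈ 0.291 m/s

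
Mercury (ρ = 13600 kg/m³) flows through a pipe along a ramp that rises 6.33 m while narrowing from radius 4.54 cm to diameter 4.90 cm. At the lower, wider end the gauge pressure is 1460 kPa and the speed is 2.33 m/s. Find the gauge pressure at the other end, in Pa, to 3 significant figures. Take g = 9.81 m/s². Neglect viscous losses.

P₂ ≈ 217000 Pa

Mass conservation (A₁v₁ = A₂v₂) gives v₂ = 2.33 × 64.8/18.9 = 8.00 m/s.
Applying Bernoulli between the two ends and solving for P₂: P₂ = P₁ + ½ρ(v₁² − v₂²) − ρgΔh.
P₂ = 1460000 + ½·13600·(2.33² − 8.00²) − 13600·9.81·(+6.33) = 1460000 + (-398000) − (845000) = 217000 Pa.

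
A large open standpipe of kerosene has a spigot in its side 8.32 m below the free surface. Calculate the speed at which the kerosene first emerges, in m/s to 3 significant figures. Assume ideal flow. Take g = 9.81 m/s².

With the surface at rest and both surface and jet at atmospheric pressure, Bernoulli gives ρg h = ½ρv², so v = √(2gh) = √(2·9.81·8.32) = 12.8 m/s.

12.8 m/s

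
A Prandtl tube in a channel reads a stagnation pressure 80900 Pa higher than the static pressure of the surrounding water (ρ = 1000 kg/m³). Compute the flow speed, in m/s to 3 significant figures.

Bernoulli between the free stream and the stagnation point: ½ρv² = P_stag − P_static.
v = √(2ΔP/ρ) = √(2·80900/1000) = 12.7 m/s.

v ≈ 12.7 m/s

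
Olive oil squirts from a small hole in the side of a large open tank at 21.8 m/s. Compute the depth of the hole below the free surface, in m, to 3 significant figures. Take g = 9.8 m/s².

Torricelli: v = √(2gh), so h = v²/(2g).
h = 21.8²/(2·9.8) = 475/19.60 = 24.2 m.

h ≈ 24.2 m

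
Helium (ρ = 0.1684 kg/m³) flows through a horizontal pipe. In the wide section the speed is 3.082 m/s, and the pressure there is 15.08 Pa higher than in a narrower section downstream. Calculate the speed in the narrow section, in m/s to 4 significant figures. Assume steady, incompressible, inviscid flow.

With h₁ = h₂, rearranging Bernoulli gives v₂ = √(v₁² + 2ΔP/ρ).
v₂ = √(3.082² + 2·15.08/0.1684) = √(9.499 + 179.1) = 13.73 m/s.

v₂ ≈ 13.73 m/s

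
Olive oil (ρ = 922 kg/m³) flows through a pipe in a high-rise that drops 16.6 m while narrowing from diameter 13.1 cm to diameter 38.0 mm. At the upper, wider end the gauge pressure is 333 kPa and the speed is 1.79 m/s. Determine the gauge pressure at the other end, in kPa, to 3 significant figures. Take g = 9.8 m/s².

By continuity, v₂ = v₁·A₁/A₂ = 1.79·(135/11.3) = 21.3 m/s.
Energy conservation along the streamline gives P₂ = P₁ − ½ρ(v₂² − v₁²) − ρg(h₂ − h₁).
P₂ = 333000 + ½·922·(1.79² − 21.3²) − 922·9.8·(−16.6) = 333000 + (-207000) − (-150000) = 276000 Pa.

P₂ ≈ 276 kPa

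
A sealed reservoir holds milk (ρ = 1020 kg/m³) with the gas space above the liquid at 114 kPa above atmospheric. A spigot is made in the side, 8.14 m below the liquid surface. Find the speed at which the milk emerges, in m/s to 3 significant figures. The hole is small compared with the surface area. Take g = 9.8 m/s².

Take point 1 at the surface (v₁ ≈ 0) and point 2 at the hole (at atmospheric pressure). Bernoulli: P₁ + ρg h = P_atm + ½ρv₂².
With P₁ − P_atm = 114000 Pa, v₂ = √(2gh + 2ΔP/ρ) = √(2·9.8·8.14 + 2·114000/1020) = 19.6 m/s.

v ≈ 19.6 m/s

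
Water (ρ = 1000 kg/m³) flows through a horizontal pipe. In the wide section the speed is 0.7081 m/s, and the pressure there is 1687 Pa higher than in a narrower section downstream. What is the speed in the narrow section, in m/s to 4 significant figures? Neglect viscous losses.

Horizontal Bernoulli: P₁ + ½ρv₁² = P₂ + ½ρv₂², so v₂² = v₁² + 2(P₁ − P₂)/ρ.
v₂ = √(0.7081² + 2·1687/1000) = √(0.5014 + 3.374) = 1.969 m/s.

v₂ ≈ 1.969 m/s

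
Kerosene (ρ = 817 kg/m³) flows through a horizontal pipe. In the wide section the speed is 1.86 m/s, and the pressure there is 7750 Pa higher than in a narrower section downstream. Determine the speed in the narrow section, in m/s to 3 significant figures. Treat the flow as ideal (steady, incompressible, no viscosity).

Horizontal Bernoulli: P₁ + ½ρv₁² = P₂ + ½ρv₂², so v₂² = v₁² + 2(P₁ − P₂)/ρ.
v₂ = √(1.86² + 2·7750/817) = √(3.46 + 19.0) = 4.74 m/s.

v₂ ≈ 4.74 m/s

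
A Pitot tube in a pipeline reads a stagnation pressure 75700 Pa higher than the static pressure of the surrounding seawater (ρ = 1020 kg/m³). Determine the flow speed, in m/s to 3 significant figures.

v = 12.2 m/s

At the stagnation point the flow is brought to rest, so Bernoulli gives P_stag − P_static = ½ρv².
v = √(2ΔP/ρ) = √(2·75700/1020) = 12.2 m/s.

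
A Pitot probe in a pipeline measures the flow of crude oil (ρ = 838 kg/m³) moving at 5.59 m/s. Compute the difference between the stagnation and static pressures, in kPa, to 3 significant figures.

ΔP ≈ 13.1 kPa

At the stagnation point the flow is brought to rest, so Bernoulli gives P_stag − P_static = ½ρv².
ΔP = ½·838·5.59² = 13100 Pa.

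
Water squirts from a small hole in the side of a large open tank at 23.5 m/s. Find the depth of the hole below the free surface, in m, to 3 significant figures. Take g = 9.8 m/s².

For a small hole in a large open tank, ½v² = gh, giving h = v²/(2g).
h = 23.5²/(2·9.8) = 552/19.60 = 28.2 m.

28.2 m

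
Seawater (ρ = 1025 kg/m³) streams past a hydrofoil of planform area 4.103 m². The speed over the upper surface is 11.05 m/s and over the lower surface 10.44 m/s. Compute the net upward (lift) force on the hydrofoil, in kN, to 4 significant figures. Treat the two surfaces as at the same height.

F = 27.57 kN

From P + ½ρv² = const at equal height, P_low − P_up = ½ρ(v_up² − v_low²).
ΔP = ½·1025·(11.05² − 10.44²) = 6718 Pa.
Lift = ΔP · A = 6718 × 4.103 = 27570 N.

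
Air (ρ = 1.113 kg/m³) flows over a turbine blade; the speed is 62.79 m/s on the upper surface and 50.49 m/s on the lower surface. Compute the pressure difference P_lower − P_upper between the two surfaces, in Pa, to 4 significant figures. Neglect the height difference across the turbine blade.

The pressure is lower where the speed is higher: ΔP = ½ρ(v_up² − v_low²).
ΔP = ½·1.113·(62.79² − 50.49²) = 775.4 Pa.

ΔP = 775.4 Pa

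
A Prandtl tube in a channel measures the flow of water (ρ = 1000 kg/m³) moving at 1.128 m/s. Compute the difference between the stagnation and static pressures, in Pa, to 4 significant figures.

The dynamic pressure equals the rise in static pressure at the stagnation point: ΔP = ½ρv².
ΔP = ½·1000·1.128² = 636.2 Pa.

636.2 Pa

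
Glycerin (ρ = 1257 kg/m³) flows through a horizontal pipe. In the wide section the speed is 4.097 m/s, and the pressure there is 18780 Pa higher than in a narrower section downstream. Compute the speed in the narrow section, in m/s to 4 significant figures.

6.831 m/s

Horizontal Bernoulli: P₁ + ½ρv₁² = P₂ + ½ρv₂², so v₂² = v₁² + 2(P₁ − P₂)/ρ.
v₂ = √(4.097² + 2·18780/1257) = √(16.79 + 29.88) = 6.831 m/s.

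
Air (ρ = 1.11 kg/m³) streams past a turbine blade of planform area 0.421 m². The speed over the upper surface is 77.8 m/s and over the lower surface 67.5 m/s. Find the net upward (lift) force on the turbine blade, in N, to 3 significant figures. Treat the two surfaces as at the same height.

From P + ½ρv² = const at equal height, P_low − P_up = ½ρ(v_up² − v_low²).
ΔP = ½·1.11·(77.8² − 67.5²) = 831 Pa.
Lift = ΔP · A = 831 × 0.421 = 350 N.

F = 350 N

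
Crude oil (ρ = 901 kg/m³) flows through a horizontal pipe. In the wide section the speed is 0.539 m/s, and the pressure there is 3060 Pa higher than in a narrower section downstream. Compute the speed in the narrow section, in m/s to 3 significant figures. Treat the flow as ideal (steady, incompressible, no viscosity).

v₂ ≈ 2.66 m/s

With h₁ = h₂, rearranging Bernoulli gives v₂ = √(v₁² + 2ΔP/ρ).
v₂ = √(0.539² + 2·3060/901) = √(0.291 + 6.79) = 2.66 m/s.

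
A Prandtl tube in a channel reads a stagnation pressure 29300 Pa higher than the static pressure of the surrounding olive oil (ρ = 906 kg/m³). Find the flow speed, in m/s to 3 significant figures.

v ≈ 8.04 m/s

At the stagnation point the flow is brought to rest, so Bernoulli gives P_stag − P_static = ½ρv².
v = √(2ΔP/ρ) = √(2·29300/906) = 8.04 m/s.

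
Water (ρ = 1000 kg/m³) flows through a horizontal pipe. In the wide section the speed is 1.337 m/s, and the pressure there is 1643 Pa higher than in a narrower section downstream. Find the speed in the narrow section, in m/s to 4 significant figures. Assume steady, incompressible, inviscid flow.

Along the level pipe P + ½ρv² is conserved, hence v₂² = v₁² + 2(P₁ − P₂)/ρ.
v₂ = √(1.337² + 2·1643/1000) = √(1.788 + 3.286) = 2.252 m/s.

2.252 m/s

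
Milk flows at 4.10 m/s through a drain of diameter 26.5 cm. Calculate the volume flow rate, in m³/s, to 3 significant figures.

Q = 0.226 m³/s

Q = A·v = 0.0552 m² × 4.10 m/s = 0.226 m³/s.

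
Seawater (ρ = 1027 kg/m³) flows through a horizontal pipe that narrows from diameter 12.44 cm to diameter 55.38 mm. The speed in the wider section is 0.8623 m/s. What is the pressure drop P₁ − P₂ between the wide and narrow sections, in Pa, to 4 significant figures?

Continuity gives A₁v₁ = A₂v₂, so v₂ = (121.5 cm²)/(24.09 cm²) × 0.8623 m/s = 4.351 m/s.
Bernoulli (h₁ = h₂): P₁ − P₂ = ½ρ(v₂² − v₁²).
P₁ − P₂ = ½·1027·(4.351² − 0.8623²) = ½·1027·18.19 = 9340 Pa.

ΔP ≈ 9340 Pa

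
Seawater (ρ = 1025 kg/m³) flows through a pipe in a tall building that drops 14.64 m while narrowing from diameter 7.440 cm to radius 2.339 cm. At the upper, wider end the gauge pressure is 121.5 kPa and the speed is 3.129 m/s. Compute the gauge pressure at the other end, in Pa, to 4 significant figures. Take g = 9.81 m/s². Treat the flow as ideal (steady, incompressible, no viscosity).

P₂ ≈ 241600 Pa

Continuity gives A₁v₁ = A₂v₂, so v₂ = (43.47 cm²)/(17.19 cm²) × 3.129 m/s = 7.915 m/s.
Applying Bernoulli between the two ends and solving for P₂: P₂ = P₁ + ½ρ(v₁² − v₂²) − ρgΔh.
P₂ = 121500 + ½·1025·(3.129² − 7.915²) − 1025·9.81·(−14.64) = 121500 + (-27090) − (-147200) = 241600 Pa.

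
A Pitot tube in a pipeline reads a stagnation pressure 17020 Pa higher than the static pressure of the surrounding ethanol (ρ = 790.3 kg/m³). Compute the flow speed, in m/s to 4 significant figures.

At the stagnation point the flow is brought to rest, so Bernoulli gives P_stag − P_static = ½ρv².
v = √(2ΔP/ρ) = √(2·17020/790.3) = 6.563 m/s.

6.563 m/s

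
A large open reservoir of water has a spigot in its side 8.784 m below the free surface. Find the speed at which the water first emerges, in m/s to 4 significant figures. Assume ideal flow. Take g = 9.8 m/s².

v ≈ 13.12 m/s

Torricelli's result v = √(2gh) gives v = √(2·9.8·8.784) = 13.12 m/s.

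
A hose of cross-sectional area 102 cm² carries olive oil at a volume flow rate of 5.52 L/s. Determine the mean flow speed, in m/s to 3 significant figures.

Q = 5.52 L/s = 0.00552 m³/s.
v = Q/A = 0.00552 / 0.0102 = 0.541 m/s.

0.541 m/s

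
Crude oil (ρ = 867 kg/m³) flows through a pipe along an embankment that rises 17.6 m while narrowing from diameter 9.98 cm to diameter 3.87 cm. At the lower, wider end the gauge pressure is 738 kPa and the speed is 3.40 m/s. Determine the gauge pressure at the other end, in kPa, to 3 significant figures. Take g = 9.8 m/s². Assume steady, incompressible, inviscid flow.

By continuity, v₂ = v₁·A₁/A₂ = 3.40·(78.2/11.8) = 22.6 m/s.
Energy conservation along the streamline gives P₂ = P₁ − ½ρ(v₂² − v₁²) − ρg(h₂ − h₁).
P₂ = 738000 + ½·867·(3.40² − 22.6²) − 867·9.8·(+17.6) = 738000 + (-217000) − (150000) = 372000 Pa.

P₂ ≈ 372 kPa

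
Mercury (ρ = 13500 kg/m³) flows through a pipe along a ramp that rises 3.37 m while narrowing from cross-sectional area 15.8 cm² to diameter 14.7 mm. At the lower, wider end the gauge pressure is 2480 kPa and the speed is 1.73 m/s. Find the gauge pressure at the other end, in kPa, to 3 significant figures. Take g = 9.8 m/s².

The volume flow rate is constant, so v₂ = (A₁/A₂)v₁ = (15.8/1.70)·1.73 = 16.1 m/s.
Applying Bernoulli between the two ends and solving for P₂: P₂ = P₁ + ½ρ(v₁² − v₂²) − ρgΔh.
P₂ = 2480000 + ½·13500·(1.73² − 16.1²) − 13500·9.8·(+3.37) = 2480000 + (-1730000) − (446000) = 303000 Pa.

P₂ = 303 kPa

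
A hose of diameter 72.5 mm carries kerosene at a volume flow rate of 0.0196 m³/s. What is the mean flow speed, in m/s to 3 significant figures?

Q = 0.0196 m³/s = 0.0196 m³/s.
v = Q/A = 0.0196 / 0.00413 = 4.75 m/s.

4.75 m/s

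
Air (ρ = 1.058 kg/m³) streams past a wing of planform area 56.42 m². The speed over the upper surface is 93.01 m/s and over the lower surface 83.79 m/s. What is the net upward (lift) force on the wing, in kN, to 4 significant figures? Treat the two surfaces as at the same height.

From P + ½ρv² = const at equal height, P_low − P_up = ½ρ(v_up² − v_low²).
ΔP = ½·1.058·(93.01² − 83.79²) = 862.3 Pa.
Lift = ΔP · A = 862.3 × 56.42 = 48650 N.

48.65 kN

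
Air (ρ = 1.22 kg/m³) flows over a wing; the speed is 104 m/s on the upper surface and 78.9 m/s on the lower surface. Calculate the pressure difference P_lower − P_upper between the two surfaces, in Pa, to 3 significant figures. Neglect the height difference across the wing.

Bernoulli (same height): P_lower − P_upper = ½ρ(v_upper² − v_lower²).
ΔP = ½·1.22·(104² − 78.9²) = 2800 Pa.

ΔP ≈ 2800 Pa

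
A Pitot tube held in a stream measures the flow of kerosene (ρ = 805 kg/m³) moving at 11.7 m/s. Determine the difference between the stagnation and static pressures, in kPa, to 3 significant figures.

ΔP ≈ 55.1 kPa

At the stagnation point the flow is brought to rest, so Bernoulli gives P_stag − P_static = ½ρv².
ΔP = ½·805·11.7² = 55100 Pa.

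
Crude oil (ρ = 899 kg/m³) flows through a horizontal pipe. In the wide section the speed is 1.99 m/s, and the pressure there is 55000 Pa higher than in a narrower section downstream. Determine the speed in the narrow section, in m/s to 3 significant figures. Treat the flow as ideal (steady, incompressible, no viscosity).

v₂ ≈ 11.2 m/s

Along the level pipe P + ½ρv² is conserved, hence v₂² = v₁² + 2(P₁ − P₂)/ρ.
v₂ = √(1.99² + 2·55000/899) = √(3.96 + 122) = 11.2 m/s.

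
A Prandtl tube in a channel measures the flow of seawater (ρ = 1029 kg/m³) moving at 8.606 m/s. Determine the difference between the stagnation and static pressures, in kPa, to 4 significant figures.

The dynamic pressure equals the rise in static pressure at the stagnation point: ΔP = ½ρv².
ΔP = ½·1029·8.606² = 38110 Pa.

38.11 kPa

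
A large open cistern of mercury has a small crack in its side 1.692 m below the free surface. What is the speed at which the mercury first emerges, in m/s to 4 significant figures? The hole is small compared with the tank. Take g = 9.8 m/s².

With the surface at rest and both surface and jet at atmospheric pressure, Bernoulli gives ρg h = ½ρv², so v = √(2gh) = √(2·9.8·1.692) = 5.759 m/s.

v ≈ 5.759 m/s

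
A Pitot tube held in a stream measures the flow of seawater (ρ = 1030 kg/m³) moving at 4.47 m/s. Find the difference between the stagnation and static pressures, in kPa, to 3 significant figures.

Bernoulli between the free stream and the stagnation point: ½ρv² = P_stag − P_static.
ΔP = ½·1030·4.47² = 10300 Pa.

10.3 kPa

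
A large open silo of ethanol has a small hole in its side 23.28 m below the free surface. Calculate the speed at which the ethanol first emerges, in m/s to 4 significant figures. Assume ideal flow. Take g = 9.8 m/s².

v ≈ 21.36 m/s

Bernoulli from surface to hole (P equal, v_surface ≈ 0): v = √(2gh) = √(2×9.8×23.28) = 21.36 m/s.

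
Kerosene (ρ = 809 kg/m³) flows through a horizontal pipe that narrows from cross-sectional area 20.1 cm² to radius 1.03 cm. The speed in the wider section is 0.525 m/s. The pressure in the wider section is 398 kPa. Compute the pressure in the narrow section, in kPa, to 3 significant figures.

P₂ ≈ 394 kPa

By continuity, v₂ = v₁·A₁/A₂ = 0.525·(20.1/3.33) = 3.17 m/s.
With no height change, Bernoulli's equation is P₁ + ½ρv₁² = P₂ + ½ρv₂².
P₂ = P₁ − ½ρ(v₂² − v₁²) = 398000 − ½·809·(3.17² − 0.525²) = 398000 − 3940 = 394000 Pa.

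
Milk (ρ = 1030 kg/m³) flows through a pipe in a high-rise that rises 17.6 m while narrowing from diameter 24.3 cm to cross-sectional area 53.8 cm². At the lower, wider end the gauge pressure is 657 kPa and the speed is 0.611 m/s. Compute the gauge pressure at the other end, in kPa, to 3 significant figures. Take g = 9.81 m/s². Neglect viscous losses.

By continuity, v₂ = v₁·A₁/A₂ = 0.611·(464/53.8) = 5.27 m/s.
Energy conservation along the streamline gives P₂ = P₁ − ½ρ(v₂² − v₁²) − ρg(h₂ − h₁).
P₂ = 657000 + ½·1030·(0.611² − 5.27²) − 1030·9.81·(+17.6) = 657000 + (-14100) − (178000) = 465000 Pa.

465 kPa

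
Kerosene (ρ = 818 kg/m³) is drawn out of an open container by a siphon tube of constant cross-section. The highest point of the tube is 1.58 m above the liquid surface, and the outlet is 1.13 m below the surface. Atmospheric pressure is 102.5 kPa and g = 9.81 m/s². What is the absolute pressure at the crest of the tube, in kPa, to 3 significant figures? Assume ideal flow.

The outlet speed comes from Torricelli: v = √(2g·1.13) = 4.71 m/s.
Continuity keeps v the same throughout the tube; from surface to crest, P_atm + 0 = P_top + ½ρv² + ρg·h_top.
P_top = 102500 − ½·818·4.71² − 818·9.81·1.58 = 80800 Pa.

P_top ≈ 80.8 kPa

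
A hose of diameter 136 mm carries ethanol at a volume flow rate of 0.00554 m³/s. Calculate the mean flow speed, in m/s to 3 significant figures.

Q = 0.00554 m³/s = 0.00554 m³/s.
v = Q/A = 0.00554 / 0.0145 = 0.381 m/s.

v = 0.381 m/s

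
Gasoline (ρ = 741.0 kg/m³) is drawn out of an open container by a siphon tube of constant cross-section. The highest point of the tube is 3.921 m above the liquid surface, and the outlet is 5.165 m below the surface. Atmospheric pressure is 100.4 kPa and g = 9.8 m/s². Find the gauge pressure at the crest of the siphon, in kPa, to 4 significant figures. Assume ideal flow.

P_gauge ≈ -65.98 kPa

The outlet speed comes from Torricelli: v = √(2g·5.165) = 10.06 m/s.
With constant cross-section the crest speed equals v; applying Bernoulli from the surface up to the crest, P_top = P_atm − ½ρv² − ρg·h_top.
P_top = 100400 − ½·741.0·10.06² − 741.0·9.8·3.921 = 34420 Pa. So P_gauge = P_top − P_atm = -65980 Pa.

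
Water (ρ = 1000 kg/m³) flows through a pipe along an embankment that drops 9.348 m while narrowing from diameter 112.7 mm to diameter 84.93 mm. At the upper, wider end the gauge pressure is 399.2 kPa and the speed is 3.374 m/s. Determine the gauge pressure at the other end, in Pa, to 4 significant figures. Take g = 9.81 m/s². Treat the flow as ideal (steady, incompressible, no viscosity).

The volume flow rate is constant, so v₂ = (A₁/A₂)v₁ = (99.76/56.65)·3.374 = 5.941 m/s.
Energy conservation along the streamline gives P₂ = P₁ − ½ρ(v₂² − v₁²) − ρg(h₂ − h₁).
P₂ = 399200 + ½·1000·(3.374² − 5.941²) − 1000·9.81·(−9.348) = 399200 + (-11960) − (-91700) = 478900 Pa.

P₂ = 478900 Pa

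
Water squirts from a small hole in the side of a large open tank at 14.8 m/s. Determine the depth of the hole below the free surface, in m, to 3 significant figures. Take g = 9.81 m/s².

11.2 m

Inverting v = √(2gh) gives h = v² / 2g.
h = 14.8²/(2·9.81) = 219/19.62 = 11.2 m.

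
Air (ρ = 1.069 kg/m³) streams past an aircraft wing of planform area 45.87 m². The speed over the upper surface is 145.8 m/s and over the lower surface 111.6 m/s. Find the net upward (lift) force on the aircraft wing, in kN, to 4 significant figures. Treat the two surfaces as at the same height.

215.8 kN

The faster flow above has the lower pressure; Bernoulli (same height) gives ΔP = ½ρ(v_up² − v_low²).
ΔP = ½·1.069·(145.8² − 111.6²) = 4705 Pa.
Lift = ΔP · A = 4705 × 45.87 = 215800 N.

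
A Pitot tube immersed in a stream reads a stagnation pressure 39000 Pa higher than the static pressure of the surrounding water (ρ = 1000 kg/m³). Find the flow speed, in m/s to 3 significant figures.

8.83 m/s

At the stagnation point the flow is brought to rest, so Bernoulli gives P_stag − P_static = ½ρv².
v = √(2ΔP/ρ) = √(2·39000/1000) = 8.83 m/s.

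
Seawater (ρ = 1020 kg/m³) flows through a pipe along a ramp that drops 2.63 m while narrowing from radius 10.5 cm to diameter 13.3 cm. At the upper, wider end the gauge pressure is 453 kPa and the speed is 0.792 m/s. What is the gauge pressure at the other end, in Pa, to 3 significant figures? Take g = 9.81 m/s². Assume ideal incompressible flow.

P₂ = 478000 Pa

Continuity gives A₁v₁ = A₂v₂, so v₂ = (346 cm²)/(139 cm²) × 0.792 m/s = 1.97 m/s.
Energy conservation along the streamline gives P₂ = P₁ − ½ρ(v₂² − v₁²) − ρg(h₂ − h₁).
P₂ = 453000 + ½·1020·(0.792² − 1.97²) − 1020·9.81·(−2.63) = 453000 + (-1670) − (-26300) = 478000 Pa.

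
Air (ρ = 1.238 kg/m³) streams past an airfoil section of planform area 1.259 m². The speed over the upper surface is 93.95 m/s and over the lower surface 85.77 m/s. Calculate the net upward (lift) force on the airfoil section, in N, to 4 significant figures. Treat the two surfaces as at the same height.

The faster flow above has the lower pressure; Bernoulli (same height) gives ΔP = ½ρ(v_up² − v_low²).
ΔP = ½·1.238·(93.95² − 85.77²) = 910.0 Pa.
Lift = ΔP · A = 910.0 × 1.259 = 1146 N.

F = 1146 N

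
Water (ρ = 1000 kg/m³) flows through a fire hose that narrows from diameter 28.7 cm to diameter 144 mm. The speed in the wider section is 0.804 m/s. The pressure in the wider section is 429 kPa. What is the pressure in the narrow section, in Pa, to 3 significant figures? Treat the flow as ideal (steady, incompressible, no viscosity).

The volume flow rate is constant, so v₂ = (A₁/A₂)v₁ = (647/163)·0.804 = 3.19 m/s.
The pipe is horizontal, so Bernoulli reduces to P₁ + ½ρv₁² = P₂ + ½ρv₂².
P₂ = P₁ − ½ρ(v₂² − v₁²) = 429000 − ½·1000·(3.19² − 0.804²) = 429000 − 4780 = 424000 Pa.

P₂ ≈ 424000 Pa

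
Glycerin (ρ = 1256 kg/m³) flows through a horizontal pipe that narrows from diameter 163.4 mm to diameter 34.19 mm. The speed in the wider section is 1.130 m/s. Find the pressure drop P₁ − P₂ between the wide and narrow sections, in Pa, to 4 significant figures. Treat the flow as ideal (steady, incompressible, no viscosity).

417500 Pa

The volume flow rate is constant, so v₂ = (A₁/A₂)v₁ = (209.7/9.181)·1.130 = 25.81 m/s.
Along the horizontal streamline, P + ½ρv² is constant.
P₁ − P₂ = ½·1256·(25.81² − 1.130²) = ½·1256·664.9 = 417500 Pa.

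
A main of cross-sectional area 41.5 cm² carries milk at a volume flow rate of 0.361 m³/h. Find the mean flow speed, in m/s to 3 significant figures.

Q = 0.361 m³/h = 0.000100 m³/s.
v = Q/A = 0.000100 / 0.00415 = 0.0242 m/s.

v = 0.0242 m/s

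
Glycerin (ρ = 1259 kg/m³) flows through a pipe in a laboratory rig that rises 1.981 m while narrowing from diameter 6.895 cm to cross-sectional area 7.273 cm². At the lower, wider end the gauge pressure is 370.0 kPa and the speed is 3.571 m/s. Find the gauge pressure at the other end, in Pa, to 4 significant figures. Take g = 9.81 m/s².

P₂ = 142000 Pa

Mass conservation (A₁v₁ = A₂v₂) gives v₂ = 3.571 × 37.34/7.273 = 18.33 m/s.
Energy conservation along the streamline gives P₂ = P₁ − ½ρ(v₂² − v₁²) − ρg(h₂ − h₁).
P₂ = 370000 + ½·1259·(3.571² − 18.33²) − 1259·9.81·(+1.981) = 370000 + (-203500) − (24470) = 142000 Pa.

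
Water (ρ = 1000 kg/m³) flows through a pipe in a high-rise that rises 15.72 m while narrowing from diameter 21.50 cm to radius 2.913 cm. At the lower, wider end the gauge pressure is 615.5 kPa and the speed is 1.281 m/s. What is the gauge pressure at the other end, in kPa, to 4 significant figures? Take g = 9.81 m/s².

P₂ ≈ 309.9 kPa

Continuity gives A₁v₁ = A₂v₂, so v₂ = (363.1 cm²)/(26.66 cm²) × 1.281 m/s = 17.45 m/s.
Energy conservation along the streamline gives P₂ = P₁ − ½ρ(v₂² − v₁²) − ρg(h₂ − h₁).
P₂ = 615500 + ½·1000·(1.281² − 17.45²) − 1000·9.81·(+15.72) = 615500 + (-151400) − (154200) = 309900 Pa.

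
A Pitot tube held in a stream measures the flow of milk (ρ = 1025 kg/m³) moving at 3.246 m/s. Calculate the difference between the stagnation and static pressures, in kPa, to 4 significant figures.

ΔP = 5.400 kPa

At the stagnation point the flow is brought to rest, so Bernoulli gives P_stag − P_static = ½ρv².
ΔP = ½·1025·3.246² = 5400 Pa.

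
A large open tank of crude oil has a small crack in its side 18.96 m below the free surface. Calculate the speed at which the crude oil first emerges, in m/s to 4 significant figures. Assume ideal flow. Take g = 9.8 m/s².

v ≈ 19.28 m/s

The surface is effectively still and both ends are open, so ½v² = gh and v = √(2·9.8·18.96) = 19.28 m/s.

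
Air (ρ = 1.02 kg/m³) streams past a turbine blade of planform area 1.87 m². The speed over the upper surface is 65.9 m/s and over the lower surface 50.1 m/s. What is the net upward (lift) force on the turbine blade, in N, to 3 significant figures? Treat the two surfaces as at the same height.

1750 N

The faster flow above has the lower pressure; Bernoulli (same height) gives ΔP = ½ρ(v_up² − v_low²).
ΔP = ½·1.02·(65.9² − 50.1²) = 935 Pa.
Lift = ΔP · A = 935 × 1.87 = 1750 N.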